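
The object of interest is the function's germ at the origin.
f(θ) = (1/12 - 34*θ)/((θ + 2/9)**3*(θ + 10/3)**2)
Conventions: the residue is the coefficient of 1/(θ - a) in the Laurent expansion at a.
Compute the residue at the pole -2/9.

At the order-3 pole -2/9 set g(θ) = (θ - (-2/9))^3*f(θ) = (1/12 - 34*θ)/(θ + 10/3)**2.
Order-3 pole: residue = g''(a)/2; g''(-2/9) = 6153489/1229312, so the residue is 6153489/2458624.

The residue is 6153489/2458624.


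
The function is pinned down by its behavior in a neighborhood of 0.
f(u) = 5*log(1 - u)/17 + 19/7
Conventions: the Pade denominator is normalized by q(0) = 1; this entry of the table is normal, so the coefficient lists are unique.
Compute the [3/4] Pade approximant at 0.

The Pade approximant has numerator coefficients [19/7, -5545919/1127882, 5944639/2255764, -192541/497595]; denominator coefficients [1, -16143/9478, 15933/18956, -5101/47390, -3/5416].

Taylor coefficients needed (expand at 0): a_0 = 19/7, a_1 = -5/17, a_2 = -5/34, a_3 = -5/51, a_4 = -5/68, a_5 = -1/17, a_6 = -5/102, a_7 = -5/119.
Write the denominator as Q(u) = 1 + q1*u + q2*u^2 + q3*u^3 + q4*u^4. Requiring Q*f - P = O(u^8) with deg P <= 3 kills the coefficients of u^4..u^7 in Q*f:
  u^4: a_4 + q1*a_3 + q2*a_2 + q3*a_1 + q4*a_0 = 0, i.e. -5/68 + (-5/51)*q1 + (-5/34)*q2 + (-5/17)*q3 + (19/7)*q4 = 0.
  u^5: a_5 + q1*a_4 + q2*a_3 + q3*a_2 + q4*a_1 = 0, i.e. -1/17 + (-5/68)*q1 + (-5/51)*q2 + (-5/34)*q3 + (-5/17)*q4 = 0.
  u^6: a_6 + q1*a_5 + q2*a_4 + q3*a_3 + q4*a_2 = 0, i.e. -5/102 + (-1/17)*q1 + (-5/68)*q2 + (-5/51)*q3 + (-5/34)*q4 = 0.
  u^7: a_7 + q1*a_6 + q2*a_5 + q3*a_4 + q4*a_3 = 0, i.e. -5/119 + (-5/102)*q1 + (-1/17)*q2 + (-5/68)*q3 + (-5/51)*q4 = 0.
Solving this linear system: q1 = -16143/9478, q2 = 15933/18956, q3 = -5101/47390, q4 = -3/5416.
The numerator is Q*f truncated at degree 3: P0 = a_0 = 19/7; P1 = a_1 + q1*a_0 = -5545919/1127882; P2 = a_2 + q1*a_1 + q2*a_0 = 5944639/2255764; P3 = a_3 + q1*a_2 + q2*a_1 + q3*a_0 = -192541/497595.


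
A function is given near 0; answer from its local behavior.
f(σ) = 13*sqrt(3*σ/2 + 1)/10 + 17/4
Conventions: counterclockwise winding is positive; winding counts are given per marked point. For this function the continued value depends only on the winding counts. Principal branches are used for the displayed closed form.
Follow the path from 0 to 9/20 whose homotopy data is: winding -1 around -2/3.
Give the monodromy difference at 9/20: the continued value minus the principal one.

The rational part is single-valued and drops out of the difference; each branch term changes only by its own monodromy.
(13/10)*sqrt(1 - σ/(-2/3)): winding -1 is odd, the square root flips sign, contributing -2*(13/10)*sqrt(1 - (9/20)/(-2/3)) = -2*(13/10)*sqrt(67/40) = -(13/100)*sqrt(670).
Summing the contributions at σ = 9/20 gives -(13/100)*sqrt(670).

Continued minus principal equals -(13/100)*sqrt(670).


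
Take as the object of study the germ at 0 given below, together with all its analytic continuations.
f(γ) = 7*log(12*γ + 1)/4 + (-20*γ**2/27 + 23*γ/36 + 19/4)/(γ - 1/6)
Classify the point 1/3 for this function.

The point is a regular point.

Denominator factors: γ - 1/6 = 1/6 at γ = 1/3 — none vanishes.
Branch term log(1 - γ/(-1/12)): argument at 1/3 is 5, nonzero, so 1/3 is not its branch point (a point on a principal cut is still regular for the continued germ).
So the germ continues analytically to 1/3.


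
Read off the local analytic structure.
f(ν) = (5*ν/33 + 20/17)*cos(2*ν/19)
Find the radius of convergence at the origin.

The factor cos(2*ν/19) is entire and contributes no finite singular point.
The polynomial part has no poles.
No finite singular points: the Taylor series at 0 converges everywhere.

The radius of convergence is infinite.


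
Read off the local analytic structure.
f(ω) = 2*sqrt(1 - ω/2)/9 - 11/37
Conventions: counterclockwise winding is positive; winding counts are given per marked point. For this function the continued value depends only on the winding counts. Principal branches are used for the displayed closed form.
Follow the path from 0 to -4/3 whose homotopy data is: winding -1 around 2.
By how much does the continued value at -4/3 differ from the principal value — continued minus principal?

The rational part is single-valued and drops out of the difference; each branch term changes only by its own monodromy.
(2/9)*sqrt(1 - ω/(2)): winding -1 is odd, the square root flips sign, contributing -2*(2/9)*sqrt(1 - (-4/3)/(2)) = -2*(2/9)*sqrt(5/3) = -(4/27)*sqrt(15).
Summing the contributions at ω = -4/3 gives -(4/27)*sqrt(15).

Continued minus principal equals -(4/27)*sqrt(15).


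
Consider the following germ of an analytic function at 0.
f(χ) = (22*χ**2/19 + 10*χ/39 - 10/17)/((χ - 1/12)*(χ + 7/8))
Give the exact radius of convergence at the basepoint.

The radius of convergence is 1/12.

Denominator factor (χ - 1/12): pole of order 1 at 1/12, modulus 1/12.
Denominator factor (χ + 7/8): pole of order 1 at -7/8, modulus 7/8.
The radius of convergence is the smallest modulus among the singular points: 1/12.


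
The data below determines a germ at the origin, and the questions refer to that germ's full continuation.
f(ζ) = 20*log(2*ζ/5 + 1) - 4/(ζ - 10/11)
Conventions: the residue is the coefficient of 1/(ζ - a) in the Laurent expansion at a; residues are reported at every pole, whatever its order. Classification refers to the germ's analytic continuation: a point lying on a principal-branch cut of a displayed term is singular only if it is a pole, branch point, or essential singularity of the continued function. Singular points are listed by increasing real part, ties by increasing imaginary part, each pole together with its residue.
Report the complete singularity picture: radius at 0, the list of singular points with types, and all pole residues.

Radius of convergence at 0: 10/11.
At -5/2: a logarithmic branch point.
At 10/11: a pole of order 1; residue -4.

Denominator factor (ζ - 10/11): pole of order 1 at 10/11, modulus 10/11.
Branch term (20)*log(1 - ζ/(-5/2)): its argument vanishes at ζ = -5/2, a logarithmic branch point, modulus 5/2.
The radius of convergence is the smallest modulus among the singular points: 10/11.
The branch term is analytic at 10/11 and contributes nothing to the residue; only the rational part matters.
At the order-1 pole 10/11 set g(ζ) = (ζ - (10/11))*(rational part) = -4.
Simple pole: residue = g(a) at a = 10/11, which is -4.
List the singular points by increasing real part (a conjugate pair: the negative imaginary part first).


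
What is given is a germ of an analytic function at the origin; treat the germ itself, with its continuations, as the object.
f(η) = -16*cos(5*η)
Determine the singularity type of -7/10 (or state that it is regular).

The point is a regular point.

There is no denominator, hence no pole anywhere.
The factor cos(5*η) is entire.
So the germ continues analytically to -7/10.


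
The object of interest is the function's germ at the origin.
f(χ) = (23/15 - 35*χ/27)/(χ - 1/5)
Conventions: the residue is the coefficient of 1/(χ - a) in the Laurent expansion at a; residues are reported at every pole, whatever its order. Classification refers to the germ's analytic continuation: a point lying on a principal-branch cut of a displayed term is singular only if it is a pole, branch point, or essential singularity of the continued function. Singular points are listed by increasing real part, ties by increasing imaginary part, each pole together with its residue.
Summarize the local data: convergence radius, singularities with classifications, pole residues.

Radius of convergence at 0: 1/5.
At 1/5: a pole of order 1; residue 172/135.

Denominator factor (χ - 1/5): pole of order 1 at 1/5, modulus 1/5.
The radius of convergence is the smallest modulus among the singular points: 1/5.
At the order-1 pole 1/5 set g(χ) = (χ - (1/5))*f(χ) = 23/15 - 35*χ/27.
Simple pole: residue = g(a) at a = 1/5, which is 172/135.


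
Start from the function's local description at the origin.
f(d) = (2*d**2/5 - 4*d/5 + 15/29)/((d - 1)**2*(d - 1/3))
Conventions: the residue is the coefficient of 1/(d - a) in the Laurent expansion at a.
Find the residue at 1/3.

At the order-1 pole 1/3 set g(d) = (d - (1/3))*f(d) = (2*d**2/5 - 4*d/5 + 15/29)/(d - 1)**2.
Simple pole: residue = g(a) at a = 1/3, which is 77/116.

The residue is 77/116.


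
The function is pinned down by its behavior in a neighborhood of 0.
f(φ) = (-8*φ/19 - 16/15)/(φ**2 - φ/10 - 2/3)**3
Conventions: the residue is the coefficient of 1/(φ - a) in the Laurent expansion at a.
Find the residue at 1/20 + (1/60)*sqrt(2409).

The residue is -(111600000/9837850913)*sqrt(2409).


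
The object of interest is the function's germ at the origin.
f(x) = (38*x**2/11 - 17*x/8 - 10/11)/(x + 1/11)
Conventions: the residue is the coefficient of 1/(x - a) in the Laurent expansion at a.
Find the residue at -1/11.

At the order-1 pole -1/11 set g(x) = (x - (-1/11))*f(x) = 38*x**2/11 - 17*x/8 - 10/11.
Simple pole: residue = g(a) at a = -1/11, which is -7319/10648.

The residue is -7319/10648.


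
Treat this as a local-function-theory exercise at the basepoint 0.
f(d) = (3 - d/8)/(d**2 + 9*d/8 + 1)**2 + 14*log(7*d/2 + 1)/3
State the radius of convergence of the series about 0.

Denominator factor (d**2 + 9*d/8 + 1)^2: discriminant -175/64, complex-conjugate roots (-9/16) + ((5/16)*sqrt(7))*i and (-9/16) - ((5/16)*sqrt(7))*i; poles of order 2, moduli 1 and 1.
Branch term (14/3)*log(1 - d/(-2/7)): its argument vanishes at d = -2/7, a logarithmic branch point, modulus 2/7.
The radius of convergence is the smallest modulus among the singular points: 2/7.

The radius of convergence is 2/7.


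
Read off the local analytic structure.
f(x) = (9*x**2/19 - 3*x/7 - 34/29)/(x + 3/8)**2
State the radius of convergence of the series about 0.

The radius of convergence is 3/8.

Denominator factor (x + 3/8)^2: pole of order 2 at -3/8, modulus 3/8.
The radius of convergence is the smallest modulus among the singular points: 3/8.


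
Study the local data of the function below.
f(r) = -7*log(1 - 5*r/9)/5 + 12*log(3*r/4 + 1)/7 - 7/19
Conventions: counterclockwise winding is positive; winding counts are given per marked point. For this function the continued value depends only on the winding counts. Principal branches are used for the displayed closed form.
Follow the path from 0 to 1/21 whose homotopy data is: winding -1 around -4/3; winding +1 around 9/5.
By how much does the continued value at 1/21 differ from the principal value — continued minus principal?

Continued minus principal equals -(218/35)*pi*i.

The rational part is single-valued and drops out of the difference; each branch term changes only by its own monodromy.
(-7/5)*log(1 - r/(9/5)): each positive loop around 9/5 adds 2*pi*i to the log, so winding +1 contributes (-7/5)*(1)*2*pi*i = -(14/5)*pi*i.
(12/7)*log(1 - r/(-4/3)): each positive loop around -4/3 adds 2*pi*i to the log, so winding -1 contributes (12/7)*(-1)*2*pi*i = -(24/7)*pi*i.
Summing the contributions at r = 1/21 gives -(218/35)*pi*i.


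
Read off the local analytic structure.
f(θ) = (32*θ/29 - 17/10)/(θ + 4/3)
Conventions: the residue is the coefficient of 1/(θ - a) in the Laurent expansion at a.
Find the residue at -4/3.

At the order-1 pole -4/3 set g(θ) = (θ - (-4/3))*f(θ) = 32*θ/29 - 17/10.
Simple pole: residue = g(a) at a = -4/3, which is -2759/870.

The residue is -2759/870.


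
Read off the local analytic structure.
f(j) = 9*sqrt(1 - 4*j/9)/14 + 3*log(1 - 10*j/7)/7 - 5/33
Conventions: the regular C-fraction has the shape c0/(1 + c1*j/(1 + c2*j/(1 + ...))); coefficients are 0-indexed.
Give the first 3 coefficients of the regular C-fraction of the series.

Taylor coefficients (expand at 0): a_0 = 227/462, a_1 = -37/49, a_2 = -1399/3087.
c0 = a_0 = 227/462. Peel one level at a time: if S = 1 + c*j/S' with S'(0) = 1, then c is the j-coefficient of S and S' = c*j/(S - 1).
S_1 = c0/f = 1 + (2442/1589)*j + (3553814/1082109)*j^2 + ...; c1 = 2442/1589.
S_2 = c1*j/(S_1 - 1) = 1 + (-161537/75591)*j + ...; c2 = -161537/75591.

The regular C-fraction coefficients are [227/462, 2442/1589, -161537/75591].


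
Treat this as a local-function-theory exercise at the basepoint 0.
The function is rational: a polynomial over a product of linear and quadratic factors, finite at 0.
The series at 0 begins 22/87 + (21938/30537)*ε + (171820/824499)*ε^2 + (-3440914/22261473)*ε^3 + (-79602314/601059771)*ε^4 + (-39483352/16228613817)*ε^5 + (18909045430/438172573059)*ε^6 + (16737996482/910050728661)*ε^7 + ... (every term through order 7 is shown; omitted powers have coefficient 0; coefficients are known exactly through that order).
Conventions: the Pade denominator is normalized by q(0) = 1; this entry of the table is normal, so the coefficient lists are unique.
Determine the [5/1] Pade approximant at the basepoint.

Taylor coefficients needed (read off): a_0 = 22/87, a_1 = 21938/30537, a_2 = 171820/824499, a_3 = -3440914/22261473, a_4 = -79602314/601059771, a_5 = -39483352/16228613817, a_6 = 18909045430/438172573059.
Write the denominator as Q(ε) = 1 + q1*ε. Requiring Q*f - P = O(ε^7) with deg P <= 5 kills the coefficients of ε^6..ε^6 in Q*f:
  ε^6: a_6 + q1*a_5 = 0, i.e. 18909045430/438172573059 + (-39483352/16228613817)*q1 = 0.
Solving this linear system: q1 = 9454522715/533025252.
The numerator is Q*f truncated at degree 5: P0 = a_0 = 22/87; P1 = a_1 + q1*a_0 = 19364730769/3721305926; P2 = a_2 + q1*a_1 = 48195092385/3721305926; P3 = a_3 + q1*a_2 = 6590063691/1860652963; P4 = a_4 + q1*a_3 = -10695349269/3721305926; P5 = a_5 + q1*a_4 = -8750740311/3721305926.

The Pade approximant has numerator coefficients [22/87, 19364730769/3721305926, 48195092385/3721305926, 6590063691/1860652963, -10695349269/3721305926, -8750740311/3721305926]; denominator coefficients [1, 9454522715/533025252].


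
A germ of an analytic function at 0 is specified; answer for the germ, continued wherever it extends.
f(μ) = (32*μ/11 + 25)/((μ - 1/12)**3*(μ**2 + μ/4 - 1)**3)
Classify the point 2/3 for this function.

Denominator factors: μ - 1/12 = 7/12 at μ = 2/3; μ**2 + μ/4 - 1 = -7/18 at μ = 2/3 — none vanishes.
So the germ continues analytically to 2/3.

The point is a regular point.


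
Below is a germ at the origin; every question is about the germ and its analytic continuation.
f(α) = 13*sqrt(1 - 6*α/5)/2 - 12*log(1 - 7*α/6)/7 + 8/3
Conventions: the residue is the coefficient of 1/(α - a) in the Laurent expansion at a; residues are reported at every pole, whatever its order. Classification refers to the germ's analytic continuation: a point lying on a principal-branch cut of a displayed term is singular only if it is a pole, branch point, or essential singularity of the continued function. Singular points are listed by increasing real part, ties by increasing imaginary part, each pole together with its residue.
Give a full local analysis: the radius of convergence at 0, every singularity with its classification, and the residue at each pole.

Radius of convergence at 0: 5/6.
At 5/6: an algebraic (square-root) branch point.
At 6/7: a logarithmic branch point.

Branch term (-12/7)*log(1 - α/(6/7)): its argument vanishes at α = 6/7, a logarithmic branch point, modulus 6/7.
Branch term (13/2)*sqrt(1 - α/(5/6)): its argument vanishes at α = 5/6, a square-root branch point, modulus 5/6.
The radius of convergence is the smallest modulus among the singular points: 5/6.
List the singular points by increasing real part (a conjugate pair: the negative imaginary part first).


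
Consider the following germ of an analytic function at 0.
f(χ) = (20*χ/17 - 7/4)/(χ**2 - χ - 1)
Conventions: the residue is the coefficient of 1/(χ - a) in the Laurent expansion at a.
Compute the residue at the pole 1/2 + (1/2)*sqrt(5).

The factor χ**2 - χ - 1 splits as (χ - a)(χ - a') with a = 1/2 + (1/2)*sqrt(5), a' = 1/2 - (1/2)*sqrt(5). At the order-1 pole a set g(χ) = (χ - a)*f(χ) = [20*χ/17 - 7/4] / (χ - a').
Simple pole: residue = g(a) at a = 1/2 + (1/2)*sqrt(5), which is 10/17 - (79/340)*sqrt(5).

The residue is 10/17 - (79/340)*sqrt(5).


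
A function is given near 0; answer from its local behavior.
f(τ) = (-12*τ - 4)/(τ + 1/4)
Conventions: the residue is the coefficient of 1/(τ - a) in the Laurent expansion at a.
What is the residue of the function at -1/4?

The residue is -1.

At the order-1 pole -1/4 set g(τ) = (τ - (-1/4))*f(τ) = -12*τ - 4.
Simple pole: residue = g(a) at a = -1/4, which is -1.


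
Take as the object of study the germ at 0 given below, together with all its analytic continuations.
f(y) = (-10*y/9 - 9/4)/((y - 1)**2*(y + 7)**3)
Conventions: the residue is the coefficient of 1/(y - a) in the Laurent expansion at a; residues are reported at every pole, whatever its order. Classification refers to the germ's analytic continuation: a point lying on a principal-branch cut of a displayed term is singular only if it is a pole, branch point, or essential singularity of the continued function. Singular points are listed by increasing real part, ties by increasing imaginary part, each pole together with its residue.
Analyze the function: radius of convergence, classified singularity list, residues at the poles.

Denominator factor (y + 7)^3: pole of order 3 at -7, modulus 7.
Denominator factor (y - 1)^2: pole of order 2 at 1, modulus 1.
The radius of convergence is the smallest modulus among the singular points: 1.
At the order-3 pole -7 set g(y) = (y - (-7))^3*f(y) = (-10*y/9 - 9/4)/(y - 1)**2.
Order-3 pole: residue = g''(a)/2; g''(-7) = -43/73728, so the residue is -43/147456.
At the order-2 pole 1 set g(y) = (y - (1))^2*f(y) = (-10*y/9 - 9/4)/(y + 7)**3.
Order-2 pole: residue = g'(a); g'(1) = 43/147456, so the residue is 43/147456.
List the singular points by increasing real part (a conjugate pair: the negative imaginary part first).

Radius of convergence at 0: 1.
At -7: a pole of order 3; residue -43/147456.
At 1: a pole of order 2; residue 43/147456.


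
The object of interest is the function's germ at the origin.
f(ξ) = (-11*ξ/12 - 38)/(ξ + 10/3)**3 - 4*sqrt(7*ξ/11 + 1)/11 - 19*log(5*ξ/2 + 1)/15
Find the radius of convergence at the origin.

The radius of convergence is 2/5.

Denominator factor (ξ + 10/3)^3: pole of order 3 at -10/3, modulus 10/3.
Branch term (-4/11)*sqrt(1 - ξ/(-11/7)): its argument vanishes at ξ = -11/7, a square-root branch point, modulus 11/7.
Branch term (-19/15)*log(1 - ξ/(-2/5)): its argument vanishes at ξ = -2/5, a logarithmic branch point, modulus 2/5.
The radius of convergence is the smallest modulus among the singular points: 2/5.


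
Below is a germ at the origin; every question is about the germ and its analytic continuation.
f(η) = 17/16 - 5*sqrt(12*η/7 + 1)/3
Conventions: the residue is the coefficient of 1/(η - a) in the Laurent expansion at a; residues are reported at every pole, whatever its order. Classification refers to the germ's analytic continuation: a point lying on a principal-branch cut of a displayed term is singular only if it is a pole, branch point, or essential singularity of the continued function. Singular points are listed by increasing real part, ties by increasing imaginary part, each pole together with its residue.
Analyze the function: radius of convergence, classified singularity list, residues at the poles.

Radius of convergence at 0: 7/12.
At -7/12: an algebraic (square-root) branch point.

Branch term (-5/3)*sqrt(1 - η/(-7/12)): its argument vanishes at η = -7/12, a square-root branch point, modulus 7/12.
The radius of convergence is the smallest modulus among the singular points: 7/12.


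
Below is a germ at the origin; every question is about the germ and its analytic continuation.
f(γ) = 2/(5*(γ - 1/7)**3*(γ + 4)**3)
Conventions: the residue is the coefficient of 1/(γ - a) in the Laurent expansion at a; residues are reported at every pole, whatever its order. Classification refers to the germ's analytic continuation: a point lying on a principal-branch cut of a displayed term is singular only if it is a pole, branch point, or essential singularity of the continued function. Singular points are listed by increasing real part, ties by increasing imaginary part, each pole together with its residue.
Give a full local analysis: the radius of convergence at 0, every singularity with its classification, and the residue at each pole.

Denominator factor (γ + 4)^3: pole of order 3 at -4, modulus 4.
Denominator factor (γ - 1/7)^3: pole of order 3 at 1/7, modulus 1/7.
The radius of convergence is the smallest modulus among the singular points: 1/7.
At the order-3 pole -4 set g(γ) = (γ - (-4))^3*f(γ) = 2/(5*(γ - 1/7)**3).
Order-3 pole: residue = g''(a)/2; g''(-4) = -403368/102555745, so the residue is -201684/102555745.
At the order-3 pole 1/7 set g(γ) = (γ - (1/7))^3*f(γ) = 2/(5*(γ + 4)**3).
Order-3 pole: residue = g''(a)/2; g''(1/7) = 403368/102555745, so the residue is 201684/102555745.
List the singular points by increasing real part (a conjugate pair: the negative imaginary part first).

Radius of convergence at 0: 1/7.
At -4: a pole of order 3; residue -201684/102555745.
At 1/7: a pole of order 3; residue 201684/102555745.


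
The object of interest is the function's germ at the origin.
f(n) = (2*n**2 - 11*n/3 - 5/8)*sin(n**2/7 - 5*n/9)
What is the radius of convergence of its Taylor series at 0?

The factor sin(n**2/7 - 5*n/9) is entire and contributes no finite singular point.
The polynomial part has no poles.
No finite singular points: the Taylor series at 0 converges everywhere.

The radius of convergence is infinite.


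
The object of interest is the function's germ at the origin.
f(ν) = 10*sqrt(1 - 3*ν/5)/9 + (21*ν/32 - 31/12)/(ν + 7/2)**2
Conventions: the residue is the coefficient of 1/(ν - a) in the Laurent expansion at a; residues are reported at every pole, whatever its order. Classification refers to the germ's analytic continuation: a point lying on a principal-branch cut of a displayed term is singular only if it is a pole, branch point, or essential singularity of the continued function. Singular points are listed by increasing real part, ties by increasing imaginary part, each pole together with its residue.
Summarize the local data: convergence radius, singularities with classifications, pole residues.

Denominator factor (ν + 7/2)^2: pole of order 2 at -7/2, modulus 7/2.
Branch term (10/9)*sqrt(1 - ν/(5/3)): its argument vanishes at ν = 5/3, a square-root branch point, modulus 5/3.
The radius of convergence is the smallest modulus among the singular points: 5/3.
The branch term is analytic at -7/2 and contributes nothing to the residue; only the rational part matters.
At the order-2 pole -7/2 set g(ν) = (ν - (-7/2))^2*(rational part) = 21*ν/32 - 31/12.
Order-2 pole: residue = g'(a); g'(-7/2) = 21/32, so the residue is 21/32.
List the singular points by increasing real part (a conjugate pair: the negative imaginary part first).

Radius of convergence at 0: 5/3.
At -7/2: a pole of order 2; residue 21/32.
At 5/3: an algebraic (square-root) branch point.


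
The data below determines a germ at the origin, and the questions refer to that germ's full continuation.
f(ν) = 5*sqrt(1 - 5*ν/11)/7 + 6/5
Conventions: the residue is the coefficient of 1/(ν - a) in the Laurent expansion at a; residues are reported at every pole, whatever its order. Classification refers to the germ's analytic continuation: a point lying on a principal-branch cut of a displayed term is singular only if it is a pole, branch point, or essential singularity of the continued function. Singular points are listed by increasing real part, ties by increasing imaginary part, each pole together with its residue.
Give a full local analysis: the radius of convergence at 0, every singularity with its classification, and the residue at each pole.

Branch term (5/7)*sqrt(1 - ν/(11/5)): its argument vanishes at ν = 11/5, a square-root branch point, modulus 11/5.
The radius of convergence is the smallest modulus among the singular points: 11/5.

Radius of convergence at 0: 11/5.
At 11/5: an algebraic (square-root) branch point.


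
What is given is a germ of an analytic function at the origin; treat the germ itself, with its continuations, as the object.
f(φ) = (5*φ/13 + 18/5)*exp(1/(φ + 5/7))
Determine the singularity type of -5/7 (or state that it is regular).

The point is an essential singularity.

The exponent 1/(φ - (-5/7)) has a pole at -5/7, so exp(1/(φ - (-5/7))) takes every nonzero value near it: an essential singularity (not a pole of any order).


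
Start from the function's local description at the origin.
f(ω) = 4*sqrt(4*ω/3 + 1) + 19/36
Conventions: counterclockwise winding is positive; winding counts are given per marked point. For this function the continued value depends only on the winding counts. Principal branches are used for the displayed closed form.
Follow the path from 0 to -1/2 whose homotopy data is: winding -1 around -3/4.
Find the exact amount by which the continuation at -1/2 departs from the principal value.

The rational part is single-valued and drops out of the difference; each branch term changes only by its own monodromy.
(4)*sqrt(1 - ω/(-3/4)): winding -1 is odd, the square root flips sign, contributing -2*(4)*sqrt(1 - (-1/2)/(-3/4)) = -2*(4)*sqrt(1/3) = -(8/3)*sqrt(3).
Summing the contributions at ω = -1/2 gives -(8/3)*sqrt(3).

Continued minus principal equals -(8/3)*sqrt(3).


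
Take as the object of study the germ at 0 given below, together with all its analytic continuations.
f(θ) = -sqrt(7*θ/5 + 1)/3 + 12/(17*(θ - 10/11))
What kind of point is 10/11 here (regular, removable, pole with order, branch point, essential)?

The point is a pole of order 1.

The denominator factor θ - 10/11 vanishes at 10/11 and appears to the power 1; the numerator there equals 12/17, nonzero, and no other factor vanishes.
The branch terms are analytic at this point.
Hence a pole whose order is the multiplicity, 1.


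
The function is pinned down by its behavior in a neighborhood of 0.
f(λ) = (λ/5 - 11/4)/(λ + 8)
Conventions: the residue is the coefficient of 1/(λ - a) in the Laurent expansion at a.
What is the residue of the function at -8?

The residue is -87/20.

At the order-1 pole -8 set g(λ) = (λ - (-8))*f(λ) = λ/5 - 11/4.
Simple pole: residue = g(a) at a = -8, which is -87/20.


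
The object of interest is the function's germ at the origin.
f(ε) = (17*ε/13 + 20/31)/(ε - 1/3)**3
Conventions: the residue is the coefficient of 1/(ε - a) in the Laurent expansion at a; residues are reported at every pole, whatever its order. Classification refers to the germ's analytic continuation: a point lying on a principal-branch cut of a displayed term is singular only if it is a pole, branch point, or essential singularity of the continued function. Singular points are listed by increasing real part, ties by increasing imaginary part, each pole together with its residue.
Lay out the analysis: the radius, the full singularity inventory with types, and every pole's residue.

Denominator factor (ε - 1/3)^3: pole of order 3 at 1/3, modulus 1/3.
The radius of convergence is the smallest modulus among the singular points: 1/3.
At the order-3 pole 1/3 set g(ε) = (ε - (1/3))^3*f(ε) = 17*ε/13 + 20/31.
Order-3 pole: residue = g''(a)/2; g''(1/3) = 0, so the residue is 0.

Radius of convergence at 0: 1/3.
At 1/3: a pole of order 3; residue 0.


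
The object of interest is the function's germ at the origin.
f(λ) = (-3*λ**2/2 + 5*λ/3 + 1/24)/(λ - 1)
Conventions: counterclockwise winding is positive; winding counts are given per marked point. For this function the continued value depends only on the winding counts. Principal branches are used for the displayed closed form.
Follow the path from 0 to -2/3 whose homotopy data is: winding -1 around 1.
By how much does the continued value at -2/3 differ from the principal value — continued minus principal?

The function is rational, hence single-valued: continuing it around any pole returns the same value, so the difference is 0.

Continued minus principal equals 0.


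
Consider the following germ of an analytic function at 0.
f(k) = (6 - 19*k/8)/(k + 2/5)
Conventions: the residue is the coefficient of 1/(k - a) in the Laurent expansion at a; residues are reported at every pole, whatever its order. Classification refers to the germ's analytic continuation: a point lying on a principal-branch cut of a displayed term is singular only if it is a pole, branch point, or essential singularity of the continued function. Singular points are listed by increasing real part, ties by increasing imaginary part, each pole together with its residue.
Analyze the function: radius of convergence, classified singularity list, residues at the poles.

Denominator factor (k + 2/5): pole of order 1 at -2/5, modulus 2/5.
The radius of convergence is the smallest modulus among the singular points: 2/5.
At the order-1 pole -2/5 set g(k) = (k - (-2/5))*f(k) = 6 - 19*k/8.
Simple pole: residue = g(a) at a = -2/5, which is 139/20.

Radius of convergence at 0: 2/5.
At -2/5: a pole of order 1; residue 139/20.


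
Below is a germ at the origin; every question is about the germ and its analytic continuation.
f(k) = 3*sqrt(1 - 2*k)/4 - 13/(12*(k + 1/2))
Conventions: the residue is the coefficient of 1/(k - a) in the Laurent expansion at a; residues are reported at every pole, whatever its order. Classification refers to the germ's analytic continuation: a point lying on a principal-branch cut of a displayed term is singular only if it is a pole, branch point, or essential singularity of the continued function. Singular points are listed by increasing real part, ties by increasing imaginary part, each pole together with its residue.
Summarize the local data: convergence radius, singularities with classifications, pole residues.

Denominator factor (k + 1/2): pole of order 1 at -1/2, modulus 1/2.
Branch term (3/4)*sqrt(1 - k/(1/2)): its argument vanishes at k = 1/2, a square-root branch point, modulus 1/2.
The radius of convergence is the smallest modulus among the singular points: 1/2.
The branch term is analytic at -1/2 and contributes nothing to the residue; only the rational part matters.
At the order-1 pole -1/2 set g(k) = (k - (-1/2))*(rational part) = -13/12.
Simple pole: residue = g(a) at a = -1/2, which is -13/12.
List the singular points by increasing real part (a conjugate pair: the negative imaginary part first).

Radius of convergence at 0: 1/2.
At -1/2: a pole of order 1; residue -13/12.
At 1/2: an algebraic (square-root) branch point.


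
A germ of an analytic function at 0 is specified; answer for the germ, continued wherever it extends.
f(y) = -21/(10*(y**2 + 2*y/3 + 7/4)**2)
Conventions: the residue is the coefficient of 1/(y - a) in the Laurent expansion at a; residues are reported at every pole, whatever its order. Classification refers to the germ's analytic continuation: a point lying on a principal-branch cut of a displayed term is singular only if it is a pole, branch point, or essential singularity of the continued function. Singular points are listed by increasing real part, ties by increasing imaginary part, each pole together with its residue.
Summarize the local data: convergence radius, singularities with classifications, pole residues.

Radius of convergence at 0: (1/2)*sqrt(7).
At (-1/3) - ((1/6)*sqrt(59))*i: a pole of order 2; residue -((567/17405)*sqrt(59))*i.
At (-1/3) + ((1/6)*sqrt(59))*i: a pole of order 2; residue ((567/17405)*sqrt(59))*i.

Denominator factor (y**2 + 2*y/3 + 7/4)^2: discriminant -59/9, complex-conjugate roots (-1/3) + ((1/6)*sqrt(59))*i and (-1/3) - ((1/6)*sqrt(59))*i; poles of order 2, moduli (1/2)*sqrt(7) and (1/2)*sqrt(7).
The radius of convergence is the smallest modulus among the singular points: (1/2)*sqrt(7).
The factor y**2 + 2*y/3 + 7/4 splits as (y - a)(y - a') with a = (-1/3) - ((1/6)*sqrt(59))*i, a' = (-1/3) + ((1/6)*sqrt(59))*i. At the order-2 pole a set g(y) = (y - a)^2*f(y) = [-21/10] / (y - a')^2.
Order-2 pole: residue = g'(a); g'((-1/3) - ((1/6)*sqrt(59))*i) = -((567/17405)*sqrt(59))*i, so the residue is -((567/17405)*sqrt(59))*i.
The factor y**2 + 2*y/3 + 7/4 splits as (y - a)(y - a') with a = (-1/3) + ((1/6)*sqrt(59))*i, a' = (-1/3) - ((1/6)*sqrt(59))*i. At the order-2 pole a set g(y) = (y - a)^2*f(y) = [-21/10] / (y - a')^2.
Order-2 pole: residue = g'(a); g'((-1/3) + ((1/6)*sqrt(59))*i) = ((567/17405)*sqrt(59))*i, so the residue is ((567/17405)*sqrt(59))*i.
List the singular points by increasing real part (a conjugate pair: the negative imaginary part first).


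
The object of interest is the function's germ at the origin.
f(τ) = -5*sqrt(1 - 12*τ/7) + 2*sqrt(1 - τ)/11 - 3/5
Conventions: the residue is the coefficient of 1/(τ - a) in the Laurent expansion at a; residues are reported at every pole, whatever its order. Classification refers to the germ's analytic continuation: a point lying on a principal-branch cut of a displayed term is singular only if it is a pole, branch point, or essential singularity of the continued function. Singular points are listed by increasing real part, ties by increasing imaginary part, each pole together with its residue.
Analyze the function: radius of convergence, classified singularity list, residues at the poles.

Branch term (2/11)*sqrt(1 - τ/(1)): its argument vanishes at τ = 1, a square-root branch point, modulus 1.
Branch term (-5)*sqrt(1 - τ/(7/12)): its argument vanishes at τ = 7/12, a square-root branch point, modulus 7/12.
The radius of convergence is the smallest modulus among the singular points: 7/12.
List the singular points by increasing real part (a conjugate pair: the negative imaginary part first).

Radius of convergence at 0: 7/12.
At 7/12: an algebraic (square-root) branch point.
At 1: an algebraic (square-root) branch point.


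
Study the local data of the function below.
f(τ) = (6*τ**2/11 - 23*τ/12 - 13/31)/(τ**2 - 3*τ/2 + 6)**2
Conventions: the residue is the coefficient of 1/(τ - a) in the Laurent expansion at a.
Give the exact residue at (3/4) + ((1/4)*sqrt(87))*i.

The residue is -((2575/860343)*sqrt(87))*i.

The factor τ**2 - 3*τ/2 + 6 splits as (τ - a)(τ - a') with a = (3/4) + ((1/4)*sqrt(87))*i, a' = (3/4) - ((1/4)*sqrt(87))*i. At the order-2 pole a set g(τ) = (τ - a)^2*f(τ) = [6*τ**2/11 - 23*τ/12 - 13/31] / (τ - a')^2.
Order-2 pole: residue = g'(a); g'((3/4) + ((1/4)*sqrt(87))*i) = -((2575/860343)*sqrt(87))*i, so the residue is -((2575/860343)*sqrt(87))*i.


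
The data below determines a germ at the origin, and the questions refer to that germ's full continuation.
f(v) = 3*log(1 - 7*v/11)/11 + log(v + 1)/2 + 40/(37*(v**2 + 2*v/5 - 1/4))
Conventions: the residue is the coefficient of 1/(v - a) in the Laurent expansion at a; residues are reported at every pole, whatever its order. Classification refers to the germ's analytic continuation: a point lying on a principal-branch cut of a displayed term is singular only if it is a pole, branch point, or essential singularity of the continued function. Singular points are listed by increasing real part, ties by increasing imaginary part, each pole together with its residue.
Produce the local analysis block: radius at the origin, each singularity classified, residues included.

Denominator factor (v**2 + 2*v/5 - 1/4): discriminant 29/25, real irrational roots -1/5 + (1/10)*sqrt(29) and -1/5 - (1/10)*sqrt(29); poles of order 1, moduli -1/5 + (1/10)*sqrt(29) and 1/5 + (1/10)*sqrt(29).
Branch term (1/2)*log(1 - v/(-1)): its argument vanishes at v = -1, a logarithmic branch point, modulus 1.
Branch term (3/11)*log(1 - v/(11/7)): its argument vanishes at v = 11/7, a logarithmic branch point, modulus 11/7.
The radius of convergence is the smallest modulus among the singular points: -1/5 + (1/10)*sqrt(29).
The branch terms are analytic at -1/5 - (1/10)*sqrt(29) and contribute nothing to the residue; only the rational part matters.
The factor v**2 + 2*v/5 - 1/4 splits as (v - a)(v - a') with a = -1/5 - (1/10)*sqrt(29), a' = -1/5 + (1/10)*sqrt(29). At the order-1 pole a set g(v) = (v - a)*(rational part) = [40/37] / (v - a').
Simple pole: residue = g(a) at a = -1/5 - (1/10)*sqrt(29), which is -(200/1073)*sqrt(29).
The branch terms are analytic at -1/5 + (1/10)*sqrt(29) and contribute nothing to the residue; only the rational part matters.
The factor v**2 + 2*v/5 - 1/4 splits as (v - a)(v - a') with a = -1/5 + (1/10)*sqrt(29), a' = -1/5 - (1/10)*sqrt(29). At the order-1 pole a set g(v) = (v - a)*(rational part) = [40/37] / (v - a').
Simple pole: residue = g(a) at a = -1/5 + (1/10)*sqrt(29), which is (200/1073)*sqrt(29).
List the singular points by increasing real part (a conjugate pair: the negative imaginary part first).

Radius of convergence at 0: -1/5 + (1/10)*sqrt(29).
At -1: a logarithmic branch point.
At -1/5 - (1/10)*sqrt(29): a pole of order 1; residue -(200/1073)*sqrt(29).
At -1/5 + (1/10)*sqrt(29): a pole of order 1; residue (200/1073)*sqrt(29).
At 11/7: a logarithmic branch point.


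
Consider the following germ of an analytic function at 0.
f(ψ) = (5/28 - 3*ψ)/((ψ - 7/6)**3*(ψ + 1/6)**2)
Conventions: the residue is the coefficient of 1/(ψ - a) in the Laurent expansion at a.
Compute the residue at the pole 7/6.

At the order-3 pole 7/6 set g(ψ) = (ψ - (7/6))^3*f(ψ) = (5/28 - 3*ψ)/(ψ + 1/6)**2.
Order-3 pole: residue = g''(a)/2; g''(7/6) = -4455/3584, so the residue is -4455/7168.

The residue is -4455/7168.


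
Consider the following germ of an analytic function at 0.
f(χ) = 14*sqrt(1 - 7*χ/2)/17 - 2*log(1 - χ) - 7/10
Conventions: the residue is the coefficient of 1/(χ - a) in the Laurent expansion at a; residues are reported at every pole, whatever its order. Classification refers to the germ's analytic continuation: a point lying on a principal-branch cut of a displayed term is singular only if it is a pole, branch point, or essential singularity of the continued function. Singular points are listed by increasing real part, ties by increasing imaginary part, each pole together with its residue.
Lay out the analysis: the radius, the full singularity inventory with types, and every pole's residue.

Branch term (-2)*log(1 - χ/(1)): its argument vanishes at χ = 1, a logarithmic branch point, modulus 1.
Branch term (14/17)*sqrt(1 - χ/(2/7)): its argument vanishes at χ = 2/7, a square-root branch point, modulus 2/7.
The radius of convergence is the smallest modulus among the singular points: 2/7.
List the singular points by increasing real part (a conjugate pair: the negative imaginary part first).

Radius of convergence at 0: 2/7.
At 2/7: an algebraic (square-root) branch point.
At 1: a logarithmic branch point.


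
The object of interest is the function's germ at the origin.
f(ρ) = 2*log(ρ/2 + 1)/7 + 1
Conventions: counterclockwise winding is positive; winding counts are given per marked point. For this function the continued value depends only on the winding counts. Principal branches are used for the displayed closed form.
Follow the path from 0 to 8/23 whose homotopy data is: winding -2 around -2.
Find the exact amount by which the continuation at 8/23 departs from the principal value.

Continued minus principal equals -(8/7)*pi*i.

The rational part is single-valued and drops out of the difference; each branch term changes only by its own monodromy.
(2/7)*log(1 - ρ/(-2)): each positive loop around -2 adds 2*pi*i to the log, so winding -2 contributes (2/7)*(-2)*2*pi*i = -(8/7)*pi*i.
Summing the contributions at ρ = 8/23 gives -(8/7)*pi*i.


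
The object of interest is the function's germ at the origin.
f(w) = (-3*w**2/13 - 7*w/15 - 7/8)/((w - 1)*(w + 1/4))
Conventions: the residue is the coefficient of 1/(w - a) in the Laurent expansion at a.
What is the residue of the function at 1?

The residue is -2453/1950.

At the order-1 pole 1 set g(w) = (w - (1))*f(w) = (-3*w**2/13 - 7*w/15 - 7/8)/(w + 1/4).
Simple pole: residue = g(a) at a = 1, which is -2453/1950.


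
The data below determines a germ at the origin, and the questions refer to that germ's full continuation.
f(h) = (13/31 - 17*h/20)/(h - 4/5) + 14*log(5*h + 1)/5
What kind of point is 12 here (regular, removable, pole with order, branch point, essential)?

Denominator factors: h - 4/5 = 56/5 at h = 12 — none vanishes.
Branch term log(1 - h/(-1/5)): argument at 12 is 61, nonzero, so 12 is not its branch point (a point on a principal cut is still regular for the continued germ).
So the germ continues analytically to 12.

The point is a regular point.
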